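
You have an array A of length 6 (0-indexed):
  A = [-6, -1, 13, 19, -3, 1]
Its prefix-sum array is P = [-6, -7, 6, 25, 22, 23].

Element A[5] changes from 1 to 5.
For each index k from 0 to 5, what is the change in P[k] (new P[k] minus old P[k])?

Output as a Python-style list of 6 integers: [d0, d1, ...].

Element change: A[5] 1 -> 5, delta = 4
For k < 5: P[k] unchanged, delta_P[k] = 0
For k >= 5: P[k] shifts by exactly 4
Delta array: [0, 0, 0, 0, 0, 4]

Answer: [0, 0, 0, 0, 0, 4]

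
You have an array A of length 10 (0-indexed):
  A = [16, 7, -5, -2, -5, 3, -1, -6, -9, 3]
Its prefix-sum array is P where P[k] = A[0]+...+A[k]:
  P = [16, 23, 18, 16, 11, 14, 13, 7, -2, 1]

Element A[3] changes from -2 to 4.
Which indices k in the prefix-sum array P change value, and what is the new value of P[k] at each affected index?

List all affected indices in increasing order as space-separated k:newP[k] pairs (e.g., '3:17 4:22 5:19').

Answer: 3:22 4:17 5:20 6:19 7:13 8:4 9:7

Derivation:
P[k] = A[0] + ... + A[k]
P[k] includes A[3] iff k >= 3
Affected indices: 3, 4, ..., 9; delta = 6
  P[3]: 16 + 6 = 22
  P[4]: 11 + 6 = 17
  P[5]: 14 + 6 = 20
  P[6]: 13 + 6 = 19
  P[7]: 7 + 6 = 13
  P[8]: -2 + 6 = 4
  P[9]: 1 + 6 = 7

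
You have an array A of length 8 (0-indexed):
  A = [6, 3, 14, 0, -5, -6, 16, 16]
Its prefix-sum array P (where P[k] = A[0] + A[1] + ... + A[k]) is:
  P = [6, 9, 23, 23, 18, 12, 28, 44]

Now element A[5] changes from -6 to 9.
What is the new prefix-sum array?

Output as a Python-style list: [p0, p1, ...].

Change: A[5] -6 -> 9, delta = 15
P[k] for k < 5: unchanged (A[5] not included)
P[k] for k >= 5: shift by delta = 15
  P[0] = 6 + 0 = 6
  P[1] = 9 + 0 = 9
  P[2] = 23 + 0 = 23
  P[3] = 23 + 0 = 23
  P[4] = 18 + 0 = 18
  P[5] = 12 + 15 = 27
  P[6] = 28 + 15 = 43
  P[7] = 44 + 15 = 59

Answer: [6, 9, 23, 23, 18, 27, 43, 59]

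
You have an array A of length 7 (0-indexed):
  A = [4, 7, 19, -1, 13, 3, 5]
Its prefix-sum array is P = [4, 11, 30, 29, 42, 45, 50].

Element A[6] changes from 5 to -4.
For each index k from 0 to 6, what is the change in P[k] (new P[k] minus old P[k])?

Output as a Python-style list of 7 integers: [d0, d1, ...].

Answer: [0, 0, 0, 0, 0, 0, -9]

Derivation:
Element change: A[6] 5 -> -4, delta = -9
For k < 6: P[k] unchanged, delta_P[k] = 0
For k >= 6: P[k] shifts by exactly -9
Delta array: [0, 0, 0, 0, 0, 0, -9]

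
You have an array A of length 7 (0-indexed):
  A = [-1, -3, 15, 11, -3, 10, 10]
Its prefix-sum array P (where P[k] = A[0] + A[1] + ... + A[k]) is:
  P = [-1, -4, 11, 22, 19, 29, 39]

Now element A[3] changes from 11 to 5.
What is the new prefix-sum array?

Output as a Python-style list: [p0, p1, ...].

Change: A[3] 11 -> 5, delta = -6
P[k] for k < 3: unchanged (A[3] not included)
P[k] for k >= 3: shift by delta = -6
  P[0] = -1 + 0 = -1
  P[1] = -4 + 0 = -4
  P[2] = 11 + 0 = 11
  P[3] = 22 + -6 = 16
  P[4] = 19 + -6 = 13
  P[5] = 29 + -6 = 23
  P[6] = 39 + -6 = 33

Answer: [-1, -4, 11, 16, 13, 23, 33]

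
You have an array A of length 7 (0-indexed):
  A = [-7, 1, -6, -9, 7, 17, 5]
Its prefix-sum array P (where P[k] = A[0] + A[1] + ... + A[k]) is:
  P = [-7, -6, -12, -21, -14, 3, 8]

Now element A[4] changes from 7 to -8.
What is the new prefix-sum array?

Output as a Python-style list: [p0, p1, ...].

Answer: [-7, -6, -12, -21, -29, -12, -7]

Derivation:
Change: A[4] 7 -> -8, delta = -15
P[k] for k < 4: unchanged (A[4] not included)
P[k] for k >= 4: shift by delta = -15
  P[0] = -7 + 0 = -7
  P[1] = -6 + 0 = -6
  P[2] = -12 + 0 = -12
  P[3] = -21 + 0 = -21
  P[4] = -14 + -15 = -29
  P[5] = 3 + -15 = -12
  P[6] = 8 + -15 = -7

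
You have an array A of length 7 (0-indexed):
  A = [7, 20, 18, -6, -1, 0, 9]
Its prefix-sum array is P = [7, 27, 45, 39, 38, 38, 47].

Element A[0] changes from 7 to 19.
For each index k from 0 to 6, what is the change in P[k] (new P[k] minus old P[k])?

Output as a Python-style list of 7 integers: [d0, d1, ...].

Answer: [12, 12, 12, 12, 12, 12, 12]

Derivation:
Element change: A[0] 7 -> 19, delta = 12
For k < 0: P[k] unchanged, delta_P[k] = 0
For k >= 0: P[k] shifts by exactly 12
Delta array: [12, 12, 12, 12, 12, 12, 12]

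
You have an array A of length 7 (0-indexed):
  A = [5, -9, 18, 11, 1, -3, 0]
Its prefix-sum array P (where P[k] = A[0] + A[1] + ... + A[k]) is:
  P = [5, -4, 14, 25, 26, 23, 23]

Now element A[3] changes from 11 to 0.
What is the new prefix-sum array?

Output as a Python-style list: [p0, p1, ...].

Answer: [5, -4, 14, 14, 15, 12, 12]

Derivation:
Change: A[3] 11 -> 0, delta = -11
P[k] for k < 3: unchanged (A[3] not included)
P[k] for k >= 3: shift by delta = -11
  P[0] = 5 + 0 = 5
  P[1] = -4 + 0 = -4
  P[2] = 14 + 0 = 14
  P[3] = 25 + -11 = 14
  P[4] = 26 + -11 = 15
  P[5] = 23 + -11 = 12
  P[6] = 23 + -11 = 12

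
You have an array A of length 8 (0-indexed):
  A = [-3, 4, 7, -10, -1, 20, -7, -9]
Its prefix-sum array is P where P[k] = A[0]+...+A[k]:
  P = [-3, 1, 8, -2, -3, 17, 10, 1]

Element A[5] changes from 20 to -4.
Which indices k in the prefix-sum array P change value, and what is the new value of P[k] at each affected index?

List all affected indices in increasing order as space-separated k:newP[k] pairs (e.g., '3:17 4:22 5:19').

P[k] = A[0] + ... + A[k]
P[k] includes A[5] iff k >= 5
Affected indices: 5, 6, ..., 7; delta = -24
  P[5]: 17 + -24 = -7
  P[6]: 10 + -24 = -14
  P[7]: 1 + -24 = -23

Answer: 5:-7 6:-14 7:-23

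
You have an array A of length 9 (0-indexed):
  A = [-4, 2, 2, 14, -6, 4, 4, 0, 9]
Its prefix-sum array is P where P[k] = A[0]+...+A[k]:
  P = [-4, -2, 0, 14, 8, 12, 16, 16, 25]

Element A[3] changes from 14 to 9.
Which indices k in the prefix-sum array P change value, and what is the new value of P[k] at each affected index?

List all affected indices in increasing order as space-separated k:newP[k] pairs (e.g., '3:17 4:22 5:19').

P[k] = A[0] + ... + A[k]
P[k] includes A[3] iff k >= 3
Affected indices: 3, 4, ..., 8; delta = -5
  P[3]: 14 + -5 = 9
  P[4]: 8 + -5 = 3
  P[5]: 12 + -5 = 7
  P[6]: 16 + -5 = 11
  P[7]: 16 + -5 = 11
  P[8]: 25 + -5 = 20

Answer: 3:9 4:3 5:7 6:11 7:11 8:20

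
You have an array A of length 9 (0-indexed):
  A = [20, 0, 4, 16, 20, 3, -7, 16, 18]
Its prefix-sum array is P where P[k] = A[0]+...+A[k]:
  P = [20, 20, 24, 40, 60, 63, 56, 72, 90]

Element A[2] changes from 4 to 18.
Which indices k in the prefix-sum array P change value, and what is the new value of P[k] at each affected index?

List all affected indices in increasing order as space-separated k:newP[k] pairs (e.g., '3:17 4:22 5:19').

P[k] = A[0] + ... + A[k]
P[k] includes A[2] iff k >= 2
Affected indices: 2, 3, ..., 8; delta = 14
  P[2]: 24 + 14 = 38
  P[3]: 40 + 14 = 54
  P[4]: 60 + 14 = 74
  P[5]: 63 + 14 = 77
  P[6]: 56 + 14 = 70
  P[7]: 72 + 14 = 86
  P[8]: 90 + 14 = 104

Answer: 2:38 3:54 4:74 5:77 6:70 7:86 8:104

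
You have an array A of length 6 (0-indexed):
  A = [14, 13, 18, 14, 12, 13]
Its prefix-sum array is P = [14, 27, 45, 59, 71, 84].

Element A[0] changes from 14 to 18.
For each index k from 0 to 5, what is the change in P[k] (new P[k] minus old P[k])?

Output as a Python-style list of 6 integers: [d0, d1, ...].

Element change: A[0] 14 -> 18, delta = 4
For k < 0: P[k] unchanged, delta_P[k] = 0
For k >= 0: P[k] shifts by exactly 4
Delta array: [4, 4, 4, 4, 4, 4]

Answer: [4, 4, 4, 4, 4, 4]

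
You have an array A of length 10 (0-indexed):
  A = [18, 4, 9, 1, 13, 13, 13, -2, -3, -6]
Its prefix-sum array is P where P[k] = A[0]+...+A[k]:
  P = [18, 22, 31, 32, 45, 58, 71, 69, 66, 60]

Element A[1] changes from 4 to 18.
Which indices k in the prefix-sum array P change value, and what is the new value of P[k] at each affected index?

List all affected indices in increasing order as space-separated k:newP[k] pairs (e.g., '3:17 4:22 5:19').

P[k] = A[0] + ... + A[k]
P[k] includes A[1] iff k >= 1
Affected indices: 1, 2, ..., 9; delta = 14
  P[1]: 22 + 14 = 36
  P[2]: 31 + 14 = 45
  P[3]: 32 + 14 = 46
  P[4]: 45 + 14 = 59
  P[5]: 58 + 14 = 72
  P[6]: 71 + 14 = 85
  P[7]: 69 + 14 = 83
  P[8]: 66 + 14 = 80
  P[9]: 60 + 14 = 74

Answer: 1:36 2:45 3:46 4:59 5:72 6:85 7:83 8:80 9:74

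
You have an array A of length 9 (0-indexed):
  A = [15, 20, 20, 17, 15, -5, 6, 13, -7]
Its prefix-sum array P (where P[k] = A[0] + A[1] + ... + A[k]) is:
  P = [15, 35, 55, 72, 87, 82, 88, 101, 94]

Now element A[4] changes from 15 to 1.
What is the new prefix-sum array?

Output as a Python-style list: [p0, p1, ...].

Answer: [15, 35, 55, 72, 73, 68, 74, 87, 80]

Derivation:
Change: A[4] 15 -> 1, delta = -14
P[k] for k < 4: unchanged (A[4] not included)
P[k] for k >= 4: shift by delta = -14
  P[0] = 15 + 0 = 15
  P[1] = 35 + 0 = 35
  P[2] = 55 + 0 = 55
  P[3] = 72 + 0 = 72
  P[4] = 87 + -14 = 73
  P[5] = 82 + -14 = 68
  P[6] = 88 + -14 = 74
  P[7] = 101 + -14 = 87
  P[8] = 94 + -14 = 80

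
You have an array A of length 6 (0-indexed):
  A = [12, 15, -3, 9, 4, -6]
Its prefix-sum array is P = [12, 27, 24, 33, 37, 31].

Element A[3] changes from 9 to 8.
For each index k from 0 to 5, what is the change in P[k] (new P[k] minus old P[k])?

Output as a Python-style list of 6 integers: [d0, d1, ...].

Answer: [0, 0, 0, -1, -1, -1]

Derivation:
Element change: A[3] 9 -> 8, delta = -1
For k < 3: P[k] unchanged, delta_P[k] = 0
For k >= 3: P[k] shifts by exactly -1
Delta array: [0, 0, 0, -1, -1, -1]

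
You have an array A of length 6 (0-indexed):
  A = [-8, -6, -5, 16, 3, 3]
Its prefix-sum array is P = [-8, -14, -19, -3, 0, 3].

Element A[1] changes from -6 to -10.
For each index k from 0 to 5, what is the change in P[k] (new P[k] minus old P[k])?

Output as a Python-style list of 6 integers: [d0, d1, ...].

Answer: [0, -4, -4, -4, -4, -4]

Derivation:
Element change: A[1] -6 -> -10, delta = -4
For k < 1: P[k] unchanged, delta_P[k] = 0
For k >= 1: P[k] shifts by exactly -4
Delta array: [0, -4, -4, -4, -4, -4]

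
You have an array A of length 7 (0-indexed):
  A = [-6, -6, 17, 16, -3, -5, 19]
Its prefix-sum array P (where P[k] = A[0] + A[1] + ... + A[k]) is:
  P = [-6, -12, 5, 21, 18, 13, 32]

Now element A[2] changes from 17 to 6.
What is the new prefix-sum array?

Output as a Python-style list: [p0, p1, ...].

Change: A[2] 17 -> 6, delta = -11
P[k] for k < 2: unchanged (A[2] not included)
P[k] for k >= 2: shift by delta = -11
  P[0] = -6 + 0 = -6
  P[1] = -12 + 0 = -12
  P[2] = 5 + -11 = -6
  P[3] = 21 + -11 = 10
  P[4] = 18 + -11 = 7
  P[5] = 13 + -11 = 2
  P[6] = 32 + -11 = 21

Answer: [-6, -12, -6, 10, 7, 2, 21]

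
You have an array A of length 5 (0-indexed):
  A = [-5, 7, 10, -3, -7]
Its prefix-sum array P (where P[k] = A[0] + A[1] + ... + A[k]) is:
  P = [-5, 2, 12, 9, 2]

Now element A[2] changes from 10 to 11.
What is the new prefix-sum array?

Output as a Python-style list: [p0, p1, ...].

Change: A[2] 10 -> 11, delta = 1
P[k] for k < 2: unchanged (A[2] not included)
P[k] for k >= 2: shift by delta = 1
  P[0] = -5 + 0 = -5
  P[1] = 2 + 0 = 2
  P[2] = 12 + 1 = 13
  P[3] = 9 + 1 = 10
  P[4] = 2 + 1 = 3

Answer: [-5, 2, 13, 10, 3]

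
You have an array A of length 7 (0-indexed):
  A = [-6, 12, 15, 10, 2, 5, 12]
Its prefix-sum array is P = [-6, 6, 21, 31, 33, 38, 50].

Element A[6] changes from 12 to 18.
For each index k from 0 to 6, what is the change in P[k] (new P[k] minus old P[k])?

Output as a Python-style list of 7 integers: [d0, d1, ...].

Element change: A[6] 12 -> 18, delta = 6
For k < 6: P[k] unchanged, delta_P[k] = 0
For k >= 6: P[k] shifts by exactly 6
Delta array: [0, 0, 0, 0, 0, 0, 6]

Answer: [0, 0, 0, 0, 0, 0, 6]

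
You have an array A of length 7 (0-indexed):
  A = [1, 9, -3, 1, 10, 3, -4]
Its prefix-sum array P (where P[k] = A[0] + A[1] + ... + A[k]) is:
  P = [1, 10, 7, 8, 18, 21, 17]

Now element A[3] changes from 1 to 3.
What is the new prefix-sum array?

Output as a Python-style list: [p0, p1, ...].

Change: A[3] 1 -> 3, delta = 2
P[k] for k < 3: unchanged (A[3] not included)
P[k] for k >= 3: shift by delta = 2
  P[0] = 1 + 0 = 1
  P[1] = 10 + 0 = 10
  P[2] = 7 + 0 = 7
  P[3] = 8 + 2 = 10
  P[4] = 18 + 2 = 20
  P[5] = 21 + 2 = 23
  P[6] = 17 + 2 = 19

Answer: [1, 10, 7, 10, 20, 23, 19]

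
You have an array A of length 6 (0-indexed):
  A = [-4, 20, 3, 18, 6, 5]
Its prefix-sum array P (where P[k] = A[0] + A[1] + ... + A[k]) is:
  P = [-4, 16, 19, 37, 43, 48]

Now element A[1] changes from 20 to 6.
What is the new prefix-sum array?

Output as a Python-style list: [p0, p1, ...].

Answer: [-4, 2, 5, 23, 29, 34]

Derivation:
Change: A[1] 20 -> 6, delta = -14
P[k] for k < 1: unchanged (A[1] not included)
P[k] for k >= 1: shift by delta = -14
  P[0] = -4 + 0 = -4
  P[1] = 16 + -14 = 2
  P[2] = 19 + -14 = 5
  P[3] = 37 + -14 = 23
  P[4] = 43 + -14 = 29
  P[5] = 48 + -14 = 34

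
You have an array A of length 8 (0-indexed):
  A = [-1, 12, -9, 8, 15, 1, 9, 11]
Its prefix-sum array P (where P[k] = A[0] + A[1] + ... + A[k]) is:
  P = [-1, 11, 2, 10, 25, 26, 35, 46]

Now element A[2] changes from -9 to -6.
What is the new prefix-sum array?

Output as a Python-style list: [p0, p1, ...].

Change: A[2] -9 -> -6, delta = 3
P[k] for k < 2: unchanged (A[2] not included)
P[k] for k >= 2: shift by delta = 3
  P[0] = -1 + 0 = -1
  P[1] = 11 + 0 = 11
  P[2] = 2 + 3 = 5
  P[3] = 10 + 3 = 13
  P[4] = 25 + 3 = 28
  P[5] = 26 + 3 = 29
  P[6] = 35 + 3 = 38
  P[7] = 46 + 3 = 49

Answer: [-1, 11, 5, 13, 28, 29, 38, 49]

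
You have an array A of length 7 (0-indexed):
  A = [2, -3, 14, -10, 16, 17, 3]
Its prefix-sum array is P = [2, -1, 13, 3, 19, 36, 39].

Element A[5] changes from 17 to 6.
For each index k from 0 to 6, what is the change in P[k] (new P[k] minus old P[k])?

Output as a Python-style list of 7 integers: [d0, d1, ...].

Element change: A[5] 17 -> 6, delta = -11
For k < 5: P[k] unchanged, delta_P[k] = 0
For k >= 5: P[k] shifts by exactly -11
Delta array: [0, 0, 0, 0, 0, -11, -11]

Answer: [0, 0, 0, 0, 0, -11, -11]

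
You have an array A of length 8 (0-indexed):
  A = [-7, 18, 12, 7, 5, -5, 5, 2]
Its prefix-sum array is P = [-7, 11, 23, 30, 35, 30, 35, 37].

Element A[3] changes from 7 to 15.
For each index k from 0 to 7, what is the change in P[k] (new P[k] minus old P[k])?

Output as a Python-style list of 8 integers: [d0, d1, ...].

Answer: [0, 0, 0, 8, 8, 8, 8, 8]

Derivation:
Element change: A[3] 7 -> 15, delta = 8
For k < 3: P[k] unchanged, delta_P[k] = 0
For k >= 3: P[k] shifts by exactly 8
Delta array: [0, 0, 0, 8, 8, 8, 8, 8]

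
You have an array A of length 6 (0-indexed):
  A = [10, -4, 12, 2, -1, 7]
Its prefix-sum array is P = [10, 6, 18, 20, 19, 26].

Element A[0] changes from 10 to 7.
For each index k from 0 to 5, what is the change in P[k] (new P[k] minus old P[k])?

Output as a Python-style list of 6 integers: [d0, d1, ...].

Element change: A[0] 10 -> 7, delta = -3
For k < 0: P[k] unchanged, delta_P[k] = 0
For k >= 0: P[k] shifts by exactly -3
Delta array: [-3, -3, -3, -3, -3, -3]

Answer: [-3, -3, -3, -3, -3, -3]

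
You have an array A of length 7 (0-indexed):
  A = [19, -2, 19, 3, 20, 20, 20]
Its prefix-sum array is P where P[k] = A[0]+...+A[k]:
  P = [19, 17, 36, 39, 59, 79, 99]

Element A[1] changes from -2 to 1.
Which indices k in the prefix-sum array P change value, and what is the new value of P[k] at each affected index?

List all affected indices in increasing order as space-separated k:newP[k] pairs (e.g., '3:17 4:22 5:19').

Answer: 1:20 2:39 3:42 4:62 5:82 6:102

Derivation:
P[k] = A[0] + ... + A[k]
P[k] includes A[1] iff k >= 1
Affected indices: 1, 2, ..., 6; delta = 3
  P[1]: 17 + 3 = 20
  P[2]: 36 + 3 = 39
  P[3]: 39 + 3 = 42
  P[4]: 59 + 3 = 62
  P[5]: 79 + 3 = 82
  P[6]: 99 + 3 = 102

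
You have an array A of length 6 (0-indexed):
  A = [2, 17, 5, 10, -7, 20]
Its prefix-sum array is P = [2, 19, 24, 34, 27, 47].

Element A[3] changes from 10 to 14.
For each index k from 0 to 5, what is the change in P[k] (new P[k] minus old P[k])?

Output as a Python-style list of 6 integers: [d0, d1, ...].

Element change: A[3] 10 -> 14, delta = 4
For k < 3: P[k] unchanged, delta_P[k] = 0
For k >= 3: P[k] shifts by exactly 4
Delta array: [0, 0, 0, 4, 4, 4]

Answer: [0, 0, 0, 4, 4, 4]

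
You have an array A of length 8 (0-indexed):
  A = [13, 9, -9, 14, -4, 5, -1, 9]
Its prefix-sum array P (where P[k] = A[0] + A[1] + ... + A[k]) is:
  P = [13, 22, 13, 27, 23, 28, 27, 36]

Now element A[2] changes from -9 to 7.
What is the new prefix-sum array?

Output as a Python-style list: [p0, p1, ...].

Answer: [13, 22, 29, 43, 39, 44, 43, 52]

Derivation:
Change: A[2] -9 -> 7, delta = 16
P[k] for k < 2: unchanged (A[2] not included)
P[k] for k >= 2: shift by delta = 16
  P[0] = 13 + 0 = 13
  P[1] = 22 + 0 = 22
  P[2] = 13 + 16 = 29
  P[3] = 27 + 16 = 43
  P[4] = 23 + 16 = 39
  P[5] = 28 + 16 = 44
  P[6] = 27 + 16 = 43
  P[7] = 36 + 16 = 52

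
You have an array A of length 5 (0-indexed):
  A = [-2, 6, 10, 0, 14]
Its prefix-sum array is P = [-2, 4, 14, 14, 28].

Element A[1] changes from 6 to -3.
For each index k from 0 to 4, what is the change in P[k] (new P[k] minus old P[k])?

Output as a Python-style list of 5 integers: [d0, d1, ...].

Answer: [0, -9, -9, -9, -9]

Derivation:
Element change: A[1] 6 -> -3, delta = -9
For k < 1: P[k] unchanged, delta_P[k] = 0
For k >= 1: P[k] shifts by exactly -9
Delta array: [0, -9, -9, -9, -9]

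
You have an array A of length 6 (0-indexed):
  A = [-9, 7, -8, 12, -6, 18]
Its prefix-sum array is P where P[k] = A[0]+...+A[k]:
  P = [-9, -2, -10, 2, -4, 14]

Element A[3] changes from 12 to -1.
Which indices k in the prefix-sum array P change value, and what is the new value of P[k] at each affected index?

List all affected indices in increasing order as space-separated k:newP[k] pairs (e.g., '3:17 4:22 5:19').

Answer: 3:-11 4:-17 5:1

Derivation:
P[k] = A[0] + ... + A[k]
P[k] includes A[3] iff k >= 3
Affected indices: 3, 4, ..., 5; delta = -13
  P[3]: 2 + -13 = -11
  P[4]: -4 + -13 = -17
  P[5]: 14 + -13 = 1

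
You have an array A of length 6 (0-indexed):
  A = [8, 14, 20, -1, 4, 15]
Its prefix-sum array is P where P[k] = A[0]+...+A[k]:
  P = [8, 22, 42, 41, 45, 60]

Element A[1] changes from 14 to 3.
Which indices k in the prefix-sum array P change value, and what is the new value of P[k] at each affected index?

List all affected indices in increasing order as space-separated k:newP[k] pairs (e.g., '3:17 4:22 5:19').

Answer: 1:11 2:31 3:30 4:34 5:49

Derivation:
P[k] = A[0] + ... + A[k]
P[k] includes A[1] iff k >= 1
Affected indices: 1, 2, ..., 5; delta = -11
  P[1]: 22 + -11 = 11
  P[2]: 42 + -11 = 31
  P[3]: 41 + -11 = 30
  P[4]: 45 + -11 = 34
  P[5]: 60 + -11 = 49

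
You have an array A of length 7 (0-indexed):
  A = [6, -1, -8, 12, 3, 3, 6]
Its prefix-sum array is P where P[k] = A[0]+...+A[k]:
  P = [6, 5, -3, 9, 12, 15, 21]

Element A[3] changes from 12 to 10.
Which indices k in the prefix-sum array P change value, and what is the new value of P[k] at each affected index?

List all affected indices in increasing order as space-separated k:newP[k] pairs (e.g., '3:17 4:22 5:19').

P[k] = A[0] + ... + A[k]
P[k] includes A[3] iff k >= 3
Affected indices: 3, 4, ..., 6; delta = -2
  P[3]: 9 + -2 = 7
  P[4]: 12 + -2 = 10
  P[5]: 15 + -2 = 13
  P[6]: 21 + -2 = 19

Answer: 3:7 4:10 5:13 6:19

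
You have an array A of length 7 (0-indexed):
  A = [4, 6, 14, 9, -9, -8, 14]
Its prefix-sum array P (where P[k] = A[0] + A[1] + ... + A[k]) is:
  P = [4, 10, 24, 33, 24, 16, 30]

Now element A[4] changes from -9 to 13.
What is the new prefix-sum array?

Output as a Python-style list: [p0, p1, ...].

Answer: [4, 10, 24, 33, 46, 38, 52]

Derivation:
Change: A[4] -9 -> 13, delta = 22
P[k] for k < 4: unchanged (A[4] not included)
P[k] for k >= 4: shift by delta = 22
  P[0] = 4 + 0 = 4
  P[1] = 10 + 0 = 10
  P[2] = 24 + 0 = 24
  P[3] = 33 + 0 = 33
  P[4] = 24 + 22 = 46
  P[5] = 16 + 22 = 38
  P[6] = 30 + 22 = 52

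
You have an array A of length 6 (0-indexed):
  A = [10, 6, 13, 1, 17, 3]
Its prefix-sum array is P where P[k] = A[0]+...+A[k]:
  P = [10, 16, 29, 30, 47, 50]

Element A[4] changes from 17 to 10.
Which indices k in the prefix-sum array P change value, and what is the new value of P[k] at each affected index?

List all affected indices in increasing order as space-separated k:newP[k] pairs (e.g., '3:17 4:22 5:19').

P[k] = A[0] + ... + A[k]
P[k] includes A[4] iff k >= 4
Affected indices: 4, 5, ..., 5; delta = -7
  P[4]: 47 + -7 = 40
  P[5]: 50 + -7 = 43

Answer: 4:40 5:43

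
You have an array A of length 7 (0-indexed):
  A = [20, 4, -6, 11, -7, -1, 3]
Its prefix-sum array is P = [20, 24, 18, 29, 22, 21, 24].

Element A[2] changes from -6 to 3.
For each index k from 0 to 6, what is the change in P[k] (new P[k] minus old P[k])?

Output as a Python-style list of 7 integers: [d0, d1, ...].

Answer: [0, 0, 9, 9, 9, 9, 9]

Derivation:
Element change: A[2] -6 -> 3, delta = 9
For k < 2: P[k] unchanged, delta_P[k] = 0
For k >= 2: P[k] shifts by exactly 9
Delta array: [0, 0, 9, 9, 9, 9, 9]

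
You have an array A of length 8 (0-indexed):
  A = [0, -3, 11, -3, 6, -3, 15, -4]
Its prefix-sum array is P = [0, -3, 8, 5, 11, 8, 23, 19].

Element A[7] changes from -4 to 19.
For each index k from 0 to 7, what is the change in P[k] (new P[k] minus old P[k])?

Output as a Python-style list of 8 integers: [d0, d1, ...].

Answer: [0, 0, 0, 0, 0, 0, 0, 23]

Derivation:
Element change: A[7] -4 -> 19, delta = 23
For k < 7: P[k] unchanged, delta_P[k] = 0
For k >= 7: P[k] shifts by exactly 23
Delta array: [0, 0, 0, 0, 0, 0, 0, 23]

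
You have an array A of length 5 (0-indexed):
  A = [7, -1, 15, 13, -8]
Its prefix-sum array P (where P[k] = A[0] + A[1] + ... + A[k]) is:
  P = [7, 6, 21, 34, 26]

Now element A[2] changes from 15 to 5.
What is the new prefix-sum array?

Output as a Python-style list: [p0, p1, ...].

Answer: [7, 6, 11, 24, 16]

Derivation:
Change: A[2] 15 -> 5, delta = -10
P[k] for k < 2: unchanged (A[2] not included)
P[k] for k >= 2: shift by delta = -10
  P[0] = 7 + 0 = 7
  P[1] = 6 + 0 = 6
  P[2] = 21 + -10 = 11
  P[3] = 34 + -10 = 24
  P[4] = 26 + -10 = 16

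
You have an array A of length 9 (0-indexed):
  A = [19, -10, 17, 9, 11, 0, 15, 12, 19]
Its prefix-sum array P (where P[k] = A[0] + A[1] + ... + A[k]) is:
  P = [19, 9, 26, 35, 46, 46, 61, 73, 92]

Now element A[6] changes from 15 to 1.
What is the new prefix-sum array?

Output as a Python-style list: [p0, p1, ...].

Answer: [19, 9, 26, 35, 46, 46, 47, 59, 78]

Derivation:
Change: A[6] 15 -> 1, delta = -14
P[k] for k < 6: unchanged (A[6] not included)
P[k] for k >= 6: shift by delta = -14
  P[0] = 19 + 0 = 19
  P[1] = 9 + 0 = 9
  P[2] = 26 + 0 = 26
  P[3] = 35 + 0 = 35
  P[4] = 46 + 0 = 46
  P[5] = 46 + 0 = 46
  P[6] = 61 + -14 = 47
  P[7] = 73 + -14 = 59
  P[8] = 92 + -14 = 78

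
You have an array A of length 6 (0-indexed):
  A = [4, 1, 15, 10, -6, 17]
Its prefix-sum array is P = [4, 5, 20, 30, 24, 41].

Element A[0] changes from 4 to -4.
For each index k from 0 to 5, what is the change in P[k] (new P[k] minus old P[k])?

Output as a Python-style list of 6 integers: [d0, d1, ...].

Element change: A[0] 4 -> -4, delta = -8
For k < 0: P[k] unchanged, delta_P[k] = 0
For k >= 0: P[k] shifts by exactly -8
Delta array: [-8, -8, -8, -8, -8, -8]

Answer: [-8, -8, -8, -8, -8, -8]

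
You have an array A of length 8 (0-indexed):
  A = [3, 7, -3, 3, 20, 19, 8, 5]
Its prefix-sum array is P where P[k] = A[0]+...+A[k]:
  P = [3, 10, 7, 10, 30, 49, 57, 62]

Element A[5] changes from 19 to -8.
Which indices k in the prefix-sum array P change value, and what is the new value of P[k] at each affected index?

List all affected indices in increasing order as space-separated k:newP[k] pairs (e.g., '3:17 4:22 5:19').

Answer: 5:22 6:30 7:35

Derivation:
P[k] = A[0] + ... + A[k]
P[k] includes A[5] iff k >= 5
Affected indices: 5, 6, ..., 7; delta = -27
  P[5]: 49 + -27 = 22
  P[6]: 57 + -27 = 30
  P[7]: 62 + -27 = 35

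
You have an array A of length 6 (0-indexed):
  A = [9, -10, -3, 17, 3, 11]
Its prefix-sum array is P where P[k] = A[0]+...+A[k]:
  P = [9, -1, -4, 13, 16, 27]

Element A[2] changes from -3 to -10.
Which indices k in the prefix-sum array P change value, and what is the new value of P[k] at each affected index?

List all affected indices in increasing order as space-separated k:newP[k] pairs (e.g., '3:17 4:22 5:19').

P[k] = A[0] + ... + A[k]
P[k] includes A[2] iff k >= 2
Affected indices: 2, 3, ..., 5; delta = -7
  P[2]: -4 + -7 = -11
  P[3]: 13 + -7 = 6
  P[4]: 16 + -7 = 9
  P[5]: 27 + -7 = 20

Answer: 2:-11 3:6 4:9 5:20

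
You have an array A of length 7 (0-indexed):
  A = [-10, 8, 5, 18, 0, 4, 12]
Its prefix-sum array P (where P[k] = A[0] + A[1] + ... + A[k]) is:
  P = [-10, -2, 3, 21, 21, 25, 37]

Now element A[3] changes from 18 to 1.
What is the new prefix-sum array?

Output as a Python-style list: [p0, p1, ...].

Change: A[3] 18 -> 1, delta = -17
P[k] for k < 3: unchanged (A[3] not included)
P[k] for k >= 3: shift by delta = -17
  P[0] = -10 + 0 = -10
  P[1] = -2 + 0 = -2
  P[2] = 3 + 0 = 3
  P[3] = 21 + -17 = 4
  P[4] = 21 + -17 = 4
  P[5] = 25 + -17 = 8
  P[6] = 37 + -17 = 20

Answer: [-10, -2, 3, 4, 4, 8, 20]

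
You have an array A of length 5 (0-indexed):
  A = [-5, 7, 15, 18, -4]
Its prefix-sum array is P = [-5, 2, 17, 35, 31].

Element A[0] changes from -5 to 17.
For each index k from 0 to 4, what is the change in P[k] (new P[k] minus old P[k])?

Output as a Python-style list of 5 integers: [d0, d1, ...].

Answer: [22, 22, 22, 22, 22]

Derivation:
Element change: A[0] -5 -> 17, delta = 22
For k < 0: P[k] unchanged, delta_P[k] = 0
For k >= 0: P[k] shifts by exactly 22
Delta array: [22, 22, 22, 22, 22]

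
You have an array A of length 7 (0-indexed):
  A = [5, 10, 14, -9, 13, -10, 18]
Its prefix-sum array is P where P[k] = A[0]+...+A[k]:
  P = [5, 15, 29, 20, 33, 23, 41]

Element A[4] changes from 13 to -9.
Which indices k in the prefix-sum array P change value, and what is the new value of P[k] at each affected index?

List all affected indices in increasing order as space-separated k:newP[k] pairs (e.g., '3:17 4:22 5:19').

P[k] = A[0] + ... + A[k]
P[k] includes A[4] iff k >= 4
Affected indices: 4, 5, ..., 6; delta = -22
  P[4]: 33 + -22 = 11
  P[5]: 23 + -22 = 1
  P[6]: 41 + -22 = 19

Answer: 4:11 5:1 6:19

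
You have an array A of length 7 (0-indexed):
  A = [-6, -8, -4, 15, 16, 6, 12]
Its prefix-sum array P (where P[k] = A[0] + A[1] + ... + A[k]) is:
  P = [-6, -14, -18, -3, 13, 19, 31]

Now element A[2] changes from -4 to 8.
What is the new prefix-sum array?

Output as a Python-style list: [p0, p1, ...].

Change: A[2] -4 -> 8, delta = 12
P[k] for k < 2: unchanged (A[2] not included)
P[k] for k >= 2: shift by delta = 12
  P[0] = -6 + 0 = -6
  P[1] = -14 + 0 = -14
  P[2] = -18 + 12 = -6
  P[3] = -3 + 12 = 9
  P[4] = 13 + 12 = 25
  P[5] = 19 + 12 = 31
  P[6] = 31 + 12 = 43

Answer: [-6, -14, -6, 9, 25, 31, 43]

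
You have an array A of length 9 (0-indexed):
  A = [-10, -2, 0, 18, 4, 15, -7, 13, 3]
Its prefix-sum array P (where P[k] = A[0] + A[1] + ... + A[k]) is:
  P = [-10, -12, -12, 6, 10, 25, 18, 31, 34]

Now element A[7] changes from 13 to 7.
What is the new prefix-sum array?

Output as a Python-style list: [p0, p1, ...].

Change: A[7] 13 -> 7, delta = -6
P[k] for k < 7: unchanged (A[7] not included)
P[k] for k >= 7: shift by delta = -6
  P[0] = -10 + 0 = -10
  P[1] = -12 + 0 = -12
  P[2] = -12 + 0 = -12
  P[3] = 6 + 0 = 6
  P[4] = 10 + 0 = 10
  P[5] = 25 + 0 = 25
  P[6] = 18 + 0 = 18
  P[7] = 31 + -6 = 25
  P[8] = 34 + -6 = 28

Answer: [-10, -12, -12, 6, 10, 25, 18, 25, 28]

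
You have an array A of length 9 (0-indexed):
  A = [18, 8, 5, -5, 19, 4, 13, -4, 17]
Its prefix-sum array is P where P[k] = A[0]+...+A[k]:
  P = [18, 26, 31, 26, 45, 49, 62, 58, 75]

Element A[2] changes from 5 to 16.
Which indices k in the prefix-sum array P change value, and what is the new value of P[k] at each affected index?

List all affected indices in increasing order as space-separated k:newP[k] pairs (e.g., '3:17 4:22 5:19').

Answer: 2:42 3:37 4:56 5:60 6:73 7:69 8:86

Derivation:
P[k] = A[0] + ... + A[k]
P[k] includes A[2] iff k >= 2
Affected indices: 2, 3, ..., 8; delta = 11
  P[2]: 31 + 11 = 42
  P[3]: 26 + 11 = 37
  P[4]: 45 + 11 = 56
  P[5]: 49 + 11 = 60
  P[6]: 62 + 11 = 73
  P[7]: 58 + 11 = 69
  P[8]: 75 + 11 = 86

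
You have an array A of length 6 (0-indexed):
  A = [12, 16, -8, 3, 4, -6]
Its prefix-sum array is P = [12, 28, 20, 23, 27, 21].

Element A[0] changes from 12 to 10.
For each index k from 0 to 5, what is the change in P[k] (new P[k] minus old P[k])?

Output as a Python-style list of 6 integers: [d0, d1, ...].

Answer: [-2, -2, -2, -2, -2, -2]

Derivation:
Element change: A[0] 12 -> 10, delta = -2
For k < 0: P[k] unchanged, delta_P[k] = 0
For k >= 0: P[k] shifts by exactly -2
Delta array: [-2, -2, -2, -2, -2, -2]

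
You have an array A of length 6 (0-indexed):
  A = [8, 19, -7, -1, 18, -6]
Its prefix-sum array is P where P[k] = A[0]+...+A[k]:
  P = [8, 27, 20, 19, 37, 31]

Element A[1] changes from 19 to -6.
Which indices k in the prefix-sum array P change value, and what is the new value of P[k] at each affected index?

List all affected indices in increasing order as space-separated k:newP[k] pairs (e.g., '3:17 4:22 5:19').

Answer: 1:2 2:-5 3:-6 4:12 5:6

Derivation:
P[k] = A[0] + ... + A[k]
P[k] includes A[1] iff k >= 1
Affected indices: 1, 2, ..., 5; delta = -25
  P[1]: 27 + -25 = 2
  P[2]: 20 + -25 = -5
  P[3]: 19 + -25 = -6
  P[4]: 37 + -25 = 12
  P[5]: 31 + -25 = 6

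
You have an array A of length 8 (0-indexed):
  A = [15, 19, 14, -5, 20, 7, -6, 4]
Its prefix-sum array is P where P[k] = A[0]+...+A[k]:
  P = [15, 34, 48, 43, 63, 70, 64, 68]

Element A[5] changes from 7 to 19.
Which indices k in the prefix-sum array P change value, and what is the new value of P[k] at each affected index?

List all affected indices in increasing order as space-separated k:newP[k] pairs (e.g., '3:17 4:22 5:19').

Answer: 5:82 6:76 7:80

Derivation:
P[k] = A[0] + ... + A[k]
P[k] includes A[5] iff k >= 5
Affected indices: 5, 6, ..., 7; delta = 12
  P[5]: 70 + 12 = 82
  P[6]: 64 + 12 = 76
  P[7]: 68 + 12 = 80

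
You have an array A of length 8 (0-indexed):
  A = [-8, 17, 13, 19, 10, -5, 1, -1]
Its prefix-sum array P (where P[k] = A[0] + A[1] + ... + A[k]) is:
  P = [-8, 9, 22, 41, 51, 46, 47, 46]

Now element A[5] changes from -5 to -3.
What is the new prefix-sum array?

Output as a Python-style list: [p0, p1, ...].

Answer: [-8, 9, 22, 41, 51, 48, 49, 48]

Derivation:
Change: A[5] -5 -> -3, delta = 2
P[k] for k < 5: unchanged (A[5] not included)
P[k] for k >= 5: shift by delta = 2
  P[0] = -8 + 0 = -8
  P[1] = 9 + 0 = 9
  P[2] = 22 + 0 = 22
  P[3] = 41 + 0 = 41
  P[4] = 51 + 0 = 51
  P[5] = 46 + 2 = 48
  P[6] = 47 + 2 = 49
  P[7] = 46 + 2 = 48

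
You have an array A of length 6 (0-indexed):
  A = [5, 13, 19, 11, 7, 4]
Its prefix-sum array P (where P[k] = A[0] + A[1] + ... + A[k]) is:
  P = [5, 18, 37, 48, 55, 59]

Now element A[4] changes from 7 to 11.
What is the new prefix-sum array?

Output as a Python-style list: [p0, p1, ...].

Change: A[4] 7 -> 11, delta = 4
P[k] for k < 4: unchanged (A[4] not included)
P[k] for k >= 4: shift by delta = 4
  P[0] = 5 + 0 = 5
  P[1] = 18 + 0 = 18
  P[2] = 37 + 0 = 37
  P[3] = 48 + 0 = 48
  P[4] = 55 + 4 = 59
  P[5] = 59 + 4 = 63

Answer: [5, 18, 37, 48, 59, 63]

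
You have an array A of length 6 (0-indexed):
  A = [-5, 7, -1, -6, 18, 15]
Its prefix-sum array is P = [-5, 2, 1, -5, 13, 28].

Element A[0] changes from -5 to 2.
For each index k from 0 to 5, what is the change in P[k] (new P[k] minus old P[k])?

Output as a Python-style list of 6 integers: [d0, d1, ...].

Answer: [7, 7, 7, 7, 7, 7]

Derivation:
Element change: A[0] -5 -> 2, delta = 7
For k < 0: P[k] unchanged, delta_P[k] = 0
For k >= 0: P[k] shifts by exactly 7
Delta array: [7, 7, 7, 7, 7, 7]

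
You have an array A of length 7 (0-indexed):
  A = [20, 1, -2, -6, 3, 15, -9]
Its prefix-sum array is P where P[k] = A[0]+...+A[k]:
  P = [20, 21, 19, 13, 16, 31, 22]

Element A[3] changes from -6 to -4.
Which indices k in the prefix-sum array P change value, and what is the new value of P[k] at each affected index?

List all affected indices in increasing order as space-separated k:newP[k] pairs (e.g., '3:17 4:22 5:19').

Answer: 3:15 4:18 5:33 6:24

Derivation:
P[k] = A[0] + ... + A[k]
P[k] includes A[3] iff k >= 3
Affected indices: 3, 4, ..., 6; delta = 2
  P[3]: 13 + 2 = 15
  P[4]: 16 + 2 = 18
  P[5]: 31 + 2 = 33
  P[6]: 22 + 2 = 24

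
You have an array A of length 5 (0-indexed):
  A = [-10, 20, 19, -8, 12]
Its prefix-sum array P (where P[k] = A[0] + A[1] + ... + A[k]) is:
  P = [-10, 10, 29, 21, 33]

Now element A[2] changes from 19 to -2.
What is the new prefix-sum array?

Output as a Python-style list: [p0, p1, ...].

Change: A[2] 19 -> -2, delta = -21
P[k] for k < 2: unchanged (A[2] not included)
P[k] for k >= 2: shift by delta = -21
  P[0] = -10 + 0 = -10
  P[1] = 10 + 0 = 10
  P[2] = 29 + -21 = 8
  P[3] = 21 + -21 = 0
  P[4] = 33 + -21 = 12

Answer: [-10, 10, 8, 0, 12]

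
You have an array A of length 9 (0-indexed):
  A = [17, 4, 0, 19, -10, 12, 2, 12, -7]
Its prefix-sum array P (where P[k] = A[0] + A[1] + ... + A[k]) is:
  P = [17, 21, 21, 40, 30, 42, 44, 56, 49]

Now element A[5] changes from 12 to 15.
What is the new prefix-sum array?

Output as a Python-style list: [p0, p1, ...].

Change: A[5] 12 -> 15, delta = 3
P[k] for k < 5: unchanged (A[5] not included)
P[k] for k >= 5: shift by delta = 3
  P[0] = 17 + 0 = 17
  P[1] = 21 + 0 = 21
  P[2] = 21 + 0 = 21
  P[3] = 40 + 0 = 40
  P[4] = 30 + 0 = 30
  P[5] = 42 + 3 = 45
  P[6] = 44 + 3 = 47
  P[7] = 56 + 3 = 59
  P[8] = 49 + 3 = 52

Answer: [17, 21, 21, 40, 30, 45, 47, 59, 52]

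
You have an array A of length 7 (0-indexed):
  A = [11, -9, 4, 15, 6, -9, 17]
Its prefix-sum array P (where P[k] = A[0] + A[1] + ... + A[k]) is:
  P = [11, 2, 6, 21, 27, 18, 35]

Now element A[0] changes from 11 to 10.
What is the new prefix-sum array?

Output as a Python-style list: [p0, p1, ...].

Change: A[0] 11 -> 10, delta = -1
P[k] for k < 0: unchanged (A[0] not included)
P[k] for k >= 0: shift by delta = -1
  P[0] = 11 + -1 = 10
  P[1] = 2 + -1 = 1
  P[2] = 6 + -1 = 5
  P[3] = 21 + -1 = 20
  P[4] = 27 + -1 = 26
  P[5] = 18 + -1 = 17
  P[6] = 35 + -1 = 34

Answer: [10, 1, 5, 20, 26, 17, 34]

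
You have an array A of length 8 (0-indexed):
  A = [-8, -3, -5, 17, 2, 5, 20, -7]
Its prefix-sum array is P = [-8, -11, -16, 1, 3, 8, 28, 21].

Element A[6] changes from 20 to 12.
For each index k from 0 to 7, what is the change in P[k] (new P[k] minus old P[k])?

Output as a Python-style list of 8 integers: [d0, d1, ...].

Answer: [0, 0, 0, 0, 0, 0, -8, -8]

Derivation:
Element change: A[6] 20 -> 12, delta = -8
For k < 6: P[k] unchanged, delta_P[k] = 0
For k >= 6: P[k] shifts by exactly -8
Delta array: [0, 0, 0, 0, 0, 0, -8, -8]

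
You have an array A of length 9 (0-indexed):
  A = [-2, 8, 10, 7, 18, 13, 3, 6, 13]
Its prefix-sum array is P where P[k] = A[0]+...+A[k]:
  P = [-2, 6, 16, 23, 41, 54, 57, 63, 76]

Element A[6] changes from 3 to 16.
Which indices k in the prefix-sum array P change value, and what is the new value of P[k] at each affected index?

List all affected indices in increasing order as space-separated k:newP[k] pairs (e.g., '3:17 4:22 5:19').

P[k] = A[0] + ... + A[k]
P[k] includes A[6] iff k >= 6
Affected indices: 6, 7, ..., 8; delta = 13
  P[6]: 57 + 13 = 70
  P[7]: 63 + 13 = 76
  P[8]: 76 + 13 = 89

Answer: 6:70 7:76 8:89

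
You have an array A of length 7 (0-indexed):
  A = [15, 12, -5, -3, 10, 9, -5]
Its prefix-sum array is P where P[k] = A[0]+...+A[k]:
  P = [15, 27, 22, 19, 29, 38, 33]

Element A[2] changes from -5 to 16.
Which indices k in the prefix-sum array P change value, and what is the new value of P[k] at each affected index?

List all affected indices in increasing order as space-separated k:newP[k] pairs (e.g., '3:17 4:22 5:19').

Answer: 2:43 3:40 4:50 5:59 6:54

Derivation:
P[k] = A[0] + ... + A[k]
P[k] includes A[2] iff k >= 2
Affected indices: 2, 3, ..., 6; delta = 21
  P[2]: 22 + 21 = 43
  P[3]: 19 + 21 = 40
  P[4]: 29 + 21 = 50
  P[5]: 38 + 21 = 59
  P[6]: 33 + 21 = 54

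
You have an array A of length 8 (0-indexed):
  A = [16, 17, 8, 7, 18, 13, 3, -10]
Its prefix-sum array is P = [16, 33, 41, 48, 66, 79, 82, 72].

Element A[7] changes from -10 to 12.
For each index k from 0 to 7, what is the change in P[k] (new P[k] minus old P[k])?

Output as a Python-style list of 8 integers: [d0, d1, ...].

Element change: A[7] -10 -> 12, delta = 22
For k < 7: P[k] unchanged, delta_P[k] = 0
For k >= 7: P[k] shifts by exactly 22
Delta array: [0, 0, 0, 0, 0, 0, 0, 22]

Answer: [0, 0, 0, 0, 0, 0, 0, 22]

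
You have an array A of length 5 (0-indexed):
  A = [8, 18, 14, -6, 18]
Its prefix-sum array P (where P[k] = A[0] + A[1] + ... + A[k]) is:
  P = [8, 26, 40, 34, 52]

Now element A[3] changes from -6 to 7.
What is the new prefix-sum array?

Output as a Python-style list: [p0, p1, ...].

Answer: [8, 26, 40, 47, 65]

Derivation:
Change: A[3] -6 -> 7, delta = 13
P[k] for k < 3: unchanged (A[3] not included)
P[k] for k >= 3: shift by delta = 13
  P[0] = 8 + 0 = 8
  P[1] = 26 + 0 = 26
  P[2] = 40 + 0 = 40
  P[3] = 34 + 13 = 47
  P[4] = 52 + 13 = 65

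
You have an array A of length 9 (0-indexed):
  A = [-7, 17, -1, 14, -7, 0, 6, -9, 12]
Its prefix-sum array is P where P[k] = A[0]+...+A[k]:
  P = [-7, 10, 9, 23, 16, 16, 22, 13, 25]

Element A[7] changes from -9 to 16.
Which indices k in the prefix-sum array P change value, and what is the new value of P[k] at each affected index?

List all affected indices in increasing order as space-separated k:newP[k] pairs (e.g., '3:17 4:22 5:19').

P[k] = A[0] + ... + A[k]
P[k] includes A[7] iff k >= 7
Affected indices: 7, 8, ..., 8; delta = 25
  P[7]: 13 + 25 = 38
  P[8]: 25 + 25 = 50

Answer: 7:38 8:50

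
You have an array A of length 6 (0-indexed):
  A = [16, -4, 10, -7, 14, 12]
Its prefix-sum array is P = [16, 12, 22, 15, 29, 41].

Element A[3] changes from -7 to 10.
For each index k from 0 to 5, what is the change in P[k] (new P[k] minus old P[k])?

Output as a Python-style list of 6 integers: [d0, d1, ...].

Answer: [0, 0, 0, 17, 17, 17]

Derivation:
Element change: A[3] -7 -> 10, delta = 17
For k < 3: P[k] unchanged, delta_P[k] = 0
For k >= 3: P[k] shifts by exactly 17
Delta array: [0, 0, 0, 17, 17, 17]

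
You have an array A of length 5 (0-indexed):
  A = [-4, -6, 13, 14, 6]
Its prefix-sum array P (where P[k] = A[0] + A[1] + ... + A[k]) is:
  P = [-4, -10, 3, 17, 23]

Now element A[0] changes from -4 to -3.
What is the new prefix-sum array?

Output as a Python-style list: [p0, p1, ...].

Answer: [-3, -9, 4, 18, 24]

Derivation:
Change: A[0] -4 -> -3, delta = 1
P[k] for k < 0: unchanged (A[0] not included)
P[k] for k >= 0: shift by delta = 1
  P[0] = -4 + 1 = -3
  P[1] = -10 + 1 = -9
  P[2] = 3 + 1 = 4
  P[3] = 17 + 1 = 18
  P[4] = 23 + 1 = 24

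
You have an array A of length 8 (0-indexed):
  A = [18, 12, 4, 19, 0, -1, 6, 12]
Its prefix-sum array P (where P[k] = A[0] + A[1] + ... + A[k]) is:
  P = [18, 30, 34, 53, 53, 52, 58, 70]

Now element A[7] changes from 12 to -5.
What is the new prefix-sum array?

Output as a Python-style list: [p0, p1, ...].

Change: A[7] 12 -> -5, delta = -17
P[k] for k < 7: unchanged (A[7] not included)
P[k] for k >= 7: shift by delta = -17
  P[0] = 18 + 0 = 18
  P[1] = 30 + 0 = 30
  P[2] = 34 + 0 = 34
  P[3] = 53 + 0 = 53
  P[4] = 53 + 0 = 53
  P[5] = 52 + 0 = 52
  P[6] = 58 + 0 = 58
  P[7] = 70 + -17 = 53

Answer: [18, 30, 34, 53, 53, 52, 58, 53]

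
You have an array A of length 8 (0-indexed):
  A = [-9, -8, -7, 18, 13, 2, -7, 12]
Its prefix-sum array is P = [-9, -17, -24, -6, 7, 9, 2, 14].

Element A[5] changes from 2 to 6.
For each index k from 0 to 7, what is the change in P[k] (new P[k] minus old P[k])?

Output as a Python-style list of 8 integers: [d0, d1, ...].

Answer: [0, 0, 0, 0, 0, 4, 4, 4]

Derivation:
Element change: A[5] 2 -> 6, delta = 4
For k < 5: P[k] unchanged, delta_P[k] = 0
For k >= 5: P[k] shifts by exactly 4
Delta array: [0, 0, 0, 0, 0, 4, 4, 4]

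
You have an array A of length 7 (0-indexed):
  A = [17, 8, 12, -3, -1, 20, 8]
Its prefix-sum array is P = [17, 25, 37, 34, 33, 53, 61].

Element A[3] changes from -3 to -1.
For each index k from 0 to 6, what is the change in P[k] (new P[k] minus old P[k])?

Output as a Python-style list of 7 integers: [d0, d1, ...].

Answer: [0, 0, 0, 2, 2, 2, 2]

Derivation:
Element change: A[3] -3 -> -1, delta = 2
For k < 3: P[k] unchanged, delta_P[k] = 0
For k >= 3: P[k] shifts by exactly 2
Delta array: [0, 0, 0, 2, 2, 2, 2]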